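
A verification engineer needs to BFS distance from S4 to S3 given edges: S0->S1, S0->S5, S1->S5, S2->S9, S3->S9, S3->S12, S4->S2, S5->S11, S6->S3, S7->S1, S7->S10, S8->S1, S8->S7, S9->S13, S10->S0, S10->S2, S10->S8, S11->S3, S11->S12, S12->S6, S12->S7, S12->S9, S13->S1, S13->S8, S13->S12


BFS layer-by-layer from S4:
  dist 0: {S4}
  dist 1: {S2}
  dist 2: {S9}
  dist 3: {S13}
  dist 4: {S1, S8, S12}
  dist 5: {S5, S6, S7}
  dist 6: {S3, S10, S11}
  -> S3 reached at distance 6
Shortest path length = 6

6


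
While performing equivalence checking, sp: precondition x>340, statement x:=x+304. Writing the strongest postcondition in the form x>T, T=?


Formula: sp(P, x:=E) = exists old_x. (x = E[old_x/x]) AND P[old_x/x] (old_x is the value of x before the assignment; eliminate old_x by solving x = E[old_x/x] for old_x)
Step 1: Precondition P: x>340, i.e. old_x > 340
Step 2: Assignment gives x = old_x + 304, so old_x = x - 304
Step 3: Substitute into P: x - 304 > 340
Step 4: Simplify: x > 340+304 = 644

644


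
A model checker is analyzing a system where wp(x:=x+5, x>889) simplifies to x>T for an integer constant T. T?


Formula: wp(x:=E, P) = P[E/x] (substitute E for x in postcondition)
Step 1: Postcondition: x>889
Step 2: Substitute x+5 for x: x+5>889
Step 3: Solve for x: x > 889-5 = 884

884


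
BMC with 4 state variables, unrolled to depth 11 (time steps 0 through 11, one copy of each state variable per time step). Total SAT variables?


BMC unrolls to depth k, creating one copy of each state var for steps 0..k.
Step count = 11 + 1 = 12 (steps 0 through 11)
Vars per step = 4
Total = 4 * 12 = 48

48


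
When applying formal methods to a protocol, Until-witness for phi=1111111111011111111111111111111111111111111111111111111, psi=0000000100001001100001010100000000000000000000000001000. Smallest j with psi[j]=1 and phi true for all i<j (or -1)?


(phi U psi) at 0: need smallest j with psi[j]=1 and phi[i]=1 for all i in [0,j).
Scan from step 0:
  step 0: phi=1, psi=0 -> continue
  step 1: phi=1, psi=0 -> continue
  step 2: phi=1, psi=0 -> continue
  step 3: phi=1, psi=0 -> continue
  step 7: psi=1 and phi held for [0,7) -> witness found
Witness step = 7

7


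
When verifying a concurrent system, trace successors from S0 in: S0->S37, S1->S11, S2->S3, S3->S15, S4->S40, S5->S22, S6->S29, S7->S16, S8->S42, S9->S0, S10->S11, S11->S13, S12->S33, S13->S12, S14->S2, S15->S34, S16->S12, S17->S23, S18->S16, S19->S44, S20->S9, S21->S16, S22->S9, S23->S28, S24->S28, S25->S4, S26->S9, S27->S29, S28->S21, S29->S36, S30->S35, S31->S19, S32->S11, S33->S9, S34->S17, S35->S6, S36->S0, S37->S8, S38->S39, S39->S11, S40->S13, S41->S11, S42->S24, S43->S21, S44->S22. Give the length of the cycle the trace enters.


Trace from S0 until a state repeats:
  S0 -> S37 -> S8 -> S42 -> S24 -> S28 -> S21 -> S16 -> S12 -> S33 -> S9 -> S0
S0 first seen at step 0, revisited at step 11.
Cycle length = 11 - 0 = 11

11


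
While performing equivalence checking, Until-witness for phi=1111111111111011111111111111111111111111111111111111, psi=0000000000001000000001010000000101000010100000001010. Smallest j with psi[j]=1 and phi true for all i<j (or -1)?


(phi U psi) at 0: need smallest j with psi[j]=1 and phi[i]=1 for all i in [0,j).
Scan from step 0:
  step 0: phi=1, psi=0 -> continue
  step 1: phi=1, psi=0 -> continue
  step 2: phi=1, psi=0 -> continue
  step 3: phi=1, psi=0 -> continue
  step 12: psi=1 and phi held for [0,12) -> witness found
Witness step = 12

12


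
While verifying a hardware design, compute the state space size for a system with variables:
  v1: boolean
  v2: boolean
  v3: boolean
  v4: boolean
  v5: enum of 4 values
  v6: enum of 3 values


State space = product of domain sizes of all variables.
Domain sizes:
  v1 (boolean): 2
  v2 (boolean): 2
  v3 (boolean): 2
  v4 (boolean): 2
  v5 (enum of 4 values): 4
  v6 (enum of 3 values): 3
Product = 2 * 2 * 2 * 2 * 4 * 3 = 192

192


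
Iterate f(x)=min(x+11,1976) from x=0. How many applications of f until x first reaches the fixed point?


Step 1: x=0, cap=1976, increment=11
Step 2: x grows by 11 each step until capped at 1976; fixed point is x=1976
Step 3: iterations = ceil(1976/11) = 180

180


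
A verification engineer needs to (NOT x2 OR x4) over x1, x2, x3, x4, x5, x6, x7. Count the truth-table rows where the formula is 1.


Formula: (NOT x2 OR x4) over 7 vars (128 rows)
Evaluate each row (x1, x2, x3, x4, x5, x6, x7 as bits, MSB first):
  row 0 [0000000]: (NOT 0 OR 0) -> 1
  row 1 [0000001]: (NOT 0 OR 0) -> 1
  row 2 [0000010]: (NOT 0 OR 0) -> 1
  row 3 [0000011]: (NOT 0 OR 0) -> 1
  row 4 [0000100]: (NOT 0 OR 0) -> 1
  (every remaining row is evaluated the same way; all 128 results are listed next)
Full result column, 8 rows per line (x1,x2,x3,x4 fixed per line; x5,x6,x7 runs 000..111 left to right):
  rows 0-7 [x1,x2,x3,x4=0000]: 11111111  (ones: 8)
  rows 8-15 [x1,x2,x3,x4=0001]: 11111111  (ones: 8)
  rows 16-23 [x1,x2,x3,x4=0010]: 11111111  (ones: 8)
  rows 24-31 [x1,x2,x3,x4=0011]: 11111111  (ones: 8)
  rows 32-39 [x1,x2,x3,x4=0100]: 00000000  (ones: 0)
  rows 40-47 [x1,x2,x3,x4=0101]: 11111111  (ones: 8)
  rows 48-55 [x1,x2,x3,x4=0110]: 00000000  (ones: 0)
  rows 56-63 [x1,x2,x3,x4=0111]: 11111111  (ones: 8)
  rows 64-71 [x1,x2,x3,x4=1000]: 11111111  (ones: 8)
  rows 72-79 [x1,x2,x3,x4=1001]: 11111111  (ones: 8)
  rows 80-87 [x1,x2,x3,x4=1010]: 11111111  (ones: 8)
  rows 88-95 [x1,x2,x3,x4=1011]: 11111111  (ones: 8)
  rows 96-103 [x1,x2,x3,x4=1100]: 00000000  (ones: 0)
  rows 104-111 [x1,x2,x3,x4=1101]: 11111111  (ones: 8)
  rows 112-119 [x1,x2,x3,x4=1110]: 00000000  (ones: 0)
  rows 120-127 [x1,x2,x3,x4=1111]: 11111111  (ones: 8)
Count of 1-rows = 8+8+8+8+0+8+0+8+8+8+8+8+0+8+0+8 = 96

96


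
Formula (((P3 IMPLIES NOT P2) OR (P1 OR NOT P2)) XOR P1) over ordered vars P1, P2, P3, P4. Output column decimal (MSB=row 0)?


Formula: (((P3 IMPLIES NOT P2) OR (P1 OR NOT P2)) XOR P1) over P1, P2, P3, P4 (16 rows)
Evaluate each row (bits = P1,P2,P3,P4, MSB first):
  row 0 [0000]: (((0 IMPLIES NOT 0) OR (0 OR NOT 0)) XOR 0) -> 1
  row 1 [0001]: (((0 IMPLIES NOT 0) OR (0 OR NOT 0)) XOR 0) -> 1
  row 2 [0010]: (((1 IMPLIES NOT 0) OR (0 OR NOT 0)) XOR 0) -> 1
  row 3 [0011]: (((1 IMPLIES NOT 0) OR (0 OR NOT 0)) XOR 0) -> 1
  row 4 [0100]: (((0 IMPLIES NOT 1) OR (0 OR NOT 1)) XOR 0) -> 1
  row 5 [0101]: (((0 IMPLIES NOT 1) OR (0 OR NOT 1)) XOR 0) -> 1
  row 6 [0110]: (((1 IMPLIES NOT 1) OR (0 OR NOT 1)) XOR 0) -> 0
  row 7 [0111]: (((1 IMPLIES NOT 1) OR (0 OR NOT 1)) XOR 0) -> 0
  row 8 [1000]: (((0 IMPLIES NOT 0) OR (1 OR NOT 0)) XOR 1) -> 0
  row 9 [1001]: (((0 IMPLIES NOT 0) OR (1 OR NOT 0)) XOR 1) -> 0
  row 10 [1010]: (((1 IMPLIES NOT 0) OR (1 OR NOT 0)) XOR 1) -> 0
  row 11 [1011]: (((1 IMPLIES NOT 0) OR (1 OR NOT 0)) XOR 1) -> 0
  row 12 [1100]: (((0 IMPLIES NOT 1) OR (1 OR NOT 1)) XOR 1) -> 0
  row 13 [1101]: (((0 IMPLIES NOT 1) OR (1 OR NOT 1)) XOR 1) -> 0
  row 14 [1110]: (((1 IMPLIES NOT 1) OR (1 OR NOT 1)) XOR 1) -> 0
  row 15 [1111]: (((1 IMPLIES NOT 1) OR (1 OR NOT 1)) XOR 1) -> 0
Full result column, 4 rows per line (P1,P2 fixed per line; P3,P4 runs 00..11 left to right):
  rows 0-3 [P1,P2=00]: 1111  = hex F
  rows 4-7 [P1,P2=01]: 1100  = hex C
  rows 8-11 [P1,P2=10]: 0000  = hex 0
  rows 12-15 [P1,P2=11]: 0000  = hex 0
Output column (row 0 .. row 15) = 1111110000000000
Output column grouped in 4s = 1111 1100 0000 0000 = 0xFC00
Convert to decimal digit by digit (value = value*16 + digit):
  F -> 15
  15*16 + 12 (C) = 252
  252*16 + 0 = 4032
  4032*16 + 0 = 64512
Decimal = 64512

64512


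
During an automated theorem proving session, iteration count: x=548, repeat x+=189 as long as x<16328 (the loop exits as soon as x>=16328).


Step 1: x goes from 548 toward 16328 by 189; the body runs while x<16328, so iterations = ceil((bound-start)/step)
Step 2: Distance=15780
Step 3: ceil(15780/189)=84

84


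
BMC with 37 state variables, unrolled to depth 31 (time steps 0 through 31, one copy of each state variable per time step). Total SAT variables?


BMC unrolls to depth k, creating one copy of each state var for steps 0..k.
Step count = 31 + 1 = 32 (steps 0 through 31)
Vars per step = 37
Total = 37 * 32 = 1184

1184


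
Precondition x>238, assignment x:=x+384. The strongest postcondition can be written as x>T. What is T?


Formula: sp(P, x:=E) = exists old_x. (x = E[old_x/x]) AND P[old_x/x] (old_x is the value of x before the assignment; eliminate old_x by solving x = E[old_x/x] for old_x)
Step 1: Precondition P: x>238, i.e. old_x > 238
Step 2: Assignment gives x = old_x + 384, so old_x = x - 384
Step 3: Substitute into P: x - 384 > 238
Step 4: Simplify: x > 238+384 = 622

622


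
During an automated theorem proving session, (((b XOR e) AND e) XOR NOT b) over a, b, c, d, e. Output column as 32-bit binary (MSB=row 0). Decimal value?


Formula: (((b XOR e) AND e) XOR NOT b) over a, b, c, d, e (32 rows)
Evaluate each row (bits = a,b,c,d,e, MSB first):
  row 0 [00000]: (((0 XOR 0) AND 0) XOR NOT 0) -> 1
  row 1 [00001]: (((0 XOR 1) AND 1) XOR NOT 0) -> 0
  row 2 [00010]: (((0 XOR 0) AND 0) XOR NOT 0) -> 1
  row 3 [00011]: (((0 XOR 1) AND 1) XOR NOT 0) -> 0
  row 4 [00100]: (((0 XOR 0) AND 0) XOR NOT 0) -> 1
  row 5 [00101]: (((0 XOR 1) AND 1) XOR NOT 0) -> 0
  row 6 [00110]: (((0 XOR 0) AND 0) XOR NOT 0) -> 1
  row 7 [00111]: (((0 XOR 1) AND 1) XOR NOT 0) -> 0
  row 8 [01000]: (((1 XOR 0) AND 0) XOR NOT 1) -> 0
  row 9 [01001]: (((1 XOR 1) AND 1) XOR NOT 1) -> 0
  row 10 [01010]: (((1 XOR 0) AND 0) XOR NOT 1) -> 0
  row 11 [01011]: (((1 XOR 1) AND 1) XOR NOT 1) -> 0
  row 12 [01100]: (((1 XOR 0) AND 0) XOR NOT 1) -> 0
  row 13 [01101]: (((1 XOR 1) AND 1) XOR NOT 1) -> 0
  row 14 [01110]: (((1 XOR 0) AND 0) XOR NOT 1) -> 0
  row 15 [01111]: (((1 XOR 1) AND 1) XOR NOT 1) -> 0
  row 16 [10000]: (((0 XOR 0) AND 0) XOR NOT 0) -> 1
  row 17 [10001]: (((0 XOR 1) AND 1) XOR NOT 0) -> 0
  row 18 [10010]: (((0 XOR 0) AND 0) XOR NOT 0) -> 1
  row 19 [10011]: (((0 XOR 1) AND 1) XOR NOT 0) -> 0
  row 20 [10100]: (((0 XOR 0) AND 0) XOR NOT 0) -> 1
  row 21 [10101]: (((0 XOR 1) AND 1) XOR NOT 0) -> 0
  row 22 [10110]: (((0 XOR 0) AND 0) XOR NOT 0) -> 1
  row 23 [10111]: (((0 XOR 1) AND 1) XOR NOT 0) -> 0
  row 24 [11000]: (((1 XOR 0) AND 0) XOR NOT 1) -> 0
  row 25 [11001]: (((1 XOR 1) AND 1) XOR NOT 1) -> 0
  row 26 [11010]: (((1 XOR 0) AND 0) XOR NOT 1) -> 0
  row 27 [11011]: (((1 XOR 1) AND 1) XOR NOT 1) -> 0
  row 28 [11100]: (((1 XOR 0) AND 0) XOR NOT 1) -> 0
  row 29 [11101]: (((1 XOR 1) AND 1) XOR NOT 1) -> 0
  row 30 [11110]: (((1 XOR 0) AND 0) XOR NOT 1) -> 0
  row 31 [11111]: (((1 XOR 1) AND 1) XOR NOT 1) -> 0
Full result column, 4 rows per line (a,b,c fixed per line; d,e runs 00..11 left to right):
  rows 0-3 [a,b,c=000]: 1010  = hex A
  rows 4-7 [a,b,c=001]: 1010  = hex A
  rows 8-11 [a,b,c=010]: 0000  = hex 0
  rows 12-15 [a,b,c=011]: 0000  = hex 0
  rows 16-19 [a,b,c=100]: 1010  = hex A
  rows 20-23 [a,b,c=101]: 1010  = hex A
  rows 24-27 [a,b,c=110]: 0000  = hex 0
  rows 28-31 [a,b,c=111]: 0000  = hex 0
Output column (row 0 .. row 31) = 10101010000000001010101000000000
Output column grouped in 4s = 1010 1010 0000 0000 1010 1010 0000 0000 = 0xAA00AA00
Convert to decimal digit by digit (value = value*16 + digit):
  A -> 10
  10*16 + 10 (A) = 170
  170*16 + 0 = 2720
  2720*16 + 0 = 43520
  43520*16 + 10 (A) = 696330
  696330*16 + 10 (A) = 11141290
  11141290*16 + 0 = 178260640
  178260640*16 + 0 = 2852170240
Decimal = 2852170240

2852170240


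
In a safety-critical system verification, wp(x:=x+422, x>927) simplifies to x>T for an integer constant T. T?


Formula: wp(x:=E, P) = P[E/x] (substitute E for x in postcondition)
Step 1: Postcondition: x>927
Step 2: Substitute x+422 for x: x+422>927
Step 3: Solve for x: x > 927-422 = 505

505


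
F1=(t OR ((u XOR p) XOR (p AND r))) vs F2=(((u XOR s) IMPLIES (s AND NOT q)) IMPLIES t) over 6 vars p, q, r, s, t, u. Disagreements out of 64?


F1 = (t OR ((u XOR p) XOR (p AND r)))
F2 = (((u XOR s) IMPLIES (s AND NOT q)) IMPLIES t)
Evaluate both on each of 64 rows (bits = p,q,r,s,t,u):
  row 0 [000000]: F1=0 F2=0 -> 0
  row 1 [000001]: F1=1 F2=1 -> 0
  row 2 [000010]: F1=1 F2=1 -> 0
  row 3 [000011]: F1=1 F2=1 -> 0
  row 4 [000100]: F1=0 F2=0 -> 0
  (every remaining row is evaluated the same way; all 64 results are listed next)
Full result column, 8 rows per line (p,q,r fixed per line; s,t,u runs 000..111 left to right):
  rows 0-7 [p,q,r=000]: 00000100  (ones: 1)
  rows 8-15 [p,q,r=001]: 00000100  (ones: 1)
  rows 16-23 [p,q,r=010]: 00001100  (ones: 2)
  rows 24-31 [p,q,r=011]: 00001100  (ones: 2)
  rows 32-39 [p,q,r=100]: 11001000  (ones: 3)
  rows 40-47 [p,q,r=101]: 00000100  (ones: 1)
  rows 48-55 [p,q,r=110]: 11000000  (ones: 2)
  rows 56-63 [p,q,r=111]: 00001100  (ones: 2)
Disagreements = 1+1+2+2+3+1+2+2 = 14

14


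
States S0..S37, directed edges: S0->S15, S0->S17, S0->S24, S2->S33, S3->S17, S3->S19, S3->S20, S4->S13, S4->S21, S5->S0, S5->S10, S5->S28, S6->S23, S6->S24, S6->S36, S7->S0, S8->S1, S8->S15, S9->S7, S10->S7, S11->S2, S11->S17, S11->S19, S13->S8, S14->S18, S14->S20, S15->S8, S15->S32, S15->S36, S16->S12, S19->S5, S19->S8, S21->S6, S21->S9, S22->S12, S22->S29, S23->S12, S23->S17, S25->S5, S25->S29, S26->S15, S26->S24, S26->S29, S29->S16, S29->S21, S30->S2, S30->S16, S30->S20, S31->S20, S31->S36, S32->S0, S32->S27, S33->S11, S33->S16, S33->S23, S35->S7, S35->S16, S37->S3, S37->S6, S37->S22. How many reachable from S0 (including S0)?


BFS from S0:
  layer 0: {S0}
  layer 1: {S15, S17, S24}
  layer 2: {S8, S32, S36}
  layer 3: {S1, S27}
Reachable set: {S0, S1, S8, S15, S17, S24, S27, S32, S36}
Count = 9

9


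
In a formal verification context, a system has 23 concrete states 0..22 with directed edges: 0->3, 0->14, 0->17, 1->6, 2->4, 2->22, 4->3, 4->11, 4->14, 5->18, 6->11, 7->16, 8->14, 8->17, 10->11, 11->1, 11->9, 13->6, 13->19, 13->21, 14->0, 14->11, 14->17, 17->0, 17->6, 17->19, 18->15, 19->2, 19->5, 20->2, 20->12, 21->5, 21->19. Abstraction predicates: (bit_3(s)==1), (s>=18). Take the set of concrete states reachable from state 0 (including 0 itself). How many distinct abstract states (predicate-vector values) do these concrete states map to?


BFS from 0:
Concrete reachable: {0, 1, 2, 3, 4, 5, 6, 9, 11, 14, 15, 17, 18, 19, 22}
Abstract via predicates (bit_3(s)==1), (s>=18):
  (0,0) <- {0, 1, 2, 3, 4, 5, 6, 17}
  (0,1) <- {18, 19, 22}
  (1,0) <- {9, 11, 14, 15}
Distinct abstract states = 3

3


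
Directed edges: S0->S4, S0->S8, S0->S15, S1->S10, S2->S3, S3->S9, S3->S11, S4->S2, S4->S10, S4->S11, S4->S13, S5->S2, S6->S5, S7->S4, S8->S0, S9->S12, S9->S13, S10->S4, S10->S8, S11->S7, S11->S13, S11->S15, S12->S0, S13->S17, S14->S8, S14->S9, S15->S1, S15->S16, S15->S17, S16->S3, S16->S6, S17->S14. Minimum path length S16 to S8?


BFS layer-by-layer from S16:
  dist 0: {S16}
  dist 1: {S3, S6}
  dist 2: {S5, S9, S11}
  dist 3: {S2, S7, S12, S13, S15}
  dist 4: {S0, S1, S4, S17}
  dist 5: {S8, S10, S14}
  -> S8 reached at distance 5
Shortest path length = 5

5


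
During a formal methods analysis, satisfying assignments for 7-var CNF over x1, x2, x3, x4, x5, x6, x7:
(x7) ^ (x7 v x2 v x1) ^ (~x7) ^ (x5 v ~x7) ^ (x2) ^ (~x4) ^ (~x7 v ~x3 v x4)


CNF with 7 clauses over 7 vars (128 assignments).
An assignment satisfies CNF iff every clause has >=1 true literal.
Check each row (bits = x1,x2,x3,x4,x5,x6,x7; clause T/F shown):
  row 0 [0000000]: clauses=FFTTFTT -> 0
  row 1 [0000001]: clauses=TTFFFTT -> 0
  row 2 [0000010]: clauses=FFTTFTT -> 0
  row 3 [0000011]: clauses=TTFFFTT -> 0
  row 4 [0000100]: clauses=FFTTFTT -> 0
  (every remaining row is evaluated the same way; all 128 results are listed next)
Full result column, 8 rows per line (x1,x2,x3,x4 fixed per line; x5,x6,x7 runs 000..111 left to right):
  rows 0-7 [x1,x2,x3,x4=0000]: 00000000  (ones: 0)
  rows 8-15 [x1,x2,x3,x4=0001]: 00000000  (ones: 0)
  rows 16-23 [x1,x2,x3,x4=0010]: 00000000  (ones: 0)
  rows 24-31 [x1,x2,x3,x4=0011]: 00000000  (ones: 0)
  rows 32-39 [x1,x2,x3,x4=0100]: 00000000  (ones: 0)
  rows 40-47 [x1,x2,x3,x4=0101]: 00000000  (ones: 0)
  rows 48-55 [x1,x2,x3,x4=0110]: 00000000  (ones: 0)
  rows 56-63 [x1,x2,x3,x4=0111]: 00000000  (ones: 0)
  rows 64-71 [x1,x2,x3,x4=1000]: 00000000  (ones: 0)
  rows 72-79 [x1,x2,x3,x4=1001]: 00000000  (ones: 0)
  rows 80-87 [x1,x2,x3,x4=1010]: 00000000  (ones: 0)
  rows 88-95 [x1,x2,x3,x4=1011]: 00000000  (ones: 0)
  rows 96-103 [x1,x2,x3,x4=1100]: 00000000  (ones: 0)
  rows 104-111 [x1,x2,x3,x4=1101]: 00000000  (ones: 0)
  rows 112-119 [x1,x2,x3,x4=1110]: 00000000  (ones: 0)
  rows 120-127 [x1,x2,x3,x4=1111]: 00000000  (ones: 0)
Satisfying assignments = 0+0+0+0+0+0+0+0+0+0+0+0+0+0+0+0 = 0

0


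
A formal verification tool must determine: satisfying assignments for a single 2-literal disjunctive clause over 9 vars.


Step 1: Total=2^9=512
Step 2: Unsat when all 2 false: 2^7=128
Step 3: Sat=512-128=384

384


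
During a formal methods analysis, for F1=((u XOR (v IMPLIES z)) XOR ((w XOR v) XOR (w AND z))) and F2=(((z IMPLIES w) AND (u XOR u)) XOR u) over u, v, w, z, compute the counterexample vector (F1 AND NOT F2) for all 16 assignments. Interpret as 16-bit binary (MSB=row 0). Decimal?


F1 = ((u XOR (v IMPLIES z)) XOR ((w XOR v) XOR (w AND z)))
F2 = (((z IMPLIES w) AND (u XOR u)) XOR u)
Counterexample to F1=>F2 is where F1=1 and F2=0.
Evaluate each row (bits = u,v,w,z, MSB first):
  row 0 [0000]: F1=1 F2=0 -> F1&~F2 -> 1
  row 1 [0001]: F1=1 F2=0 -> F1&~F2 -> 1
  row 2 [0010]: F1=0 F2=0 -> F1&~F2 -> 0
  row 3 [0011]: F1=1 F2=0 -> F1&~F2 -> 1
  row 4 [0100]: F1=1 F2=0 -> F1&~F2 -> 1
  row 5 [0101]: F1=0 F2=0 -> F1&~F2 -> 0
  row 6 [0110]: F1=0 F2=0 -> F1&~F2 -> 0
  row 7 [0111]: F1=0 F2=0 -> F1&~F2 -> 0
  row 8 [1000]: F1=0 F2=1 -> F1&~F2 -> 0
  row 9 [1001]: F1=0 F2=1 -> F1&~F2 -> 0
  row 10 [1010]: F1=1 F2=1 -> F1&~F2 -> 0
  row 11 [1011]: F1=0 F2=1 -> F1&~F2 -> 0
  row 12 [1100]: F1=0 F2=1 -> F1&~F2 -> 0
  row 13 [1101]: F1=1 F2=1 -> F1&~F2 -> 0
  row 14 [1110]: F1=1 F2=1 -> F1&~F2 -> 0
  row 15 [1111]: F1=1 F2=1 -> F1&~F2 -> 0
Full result column, 4 rows per line (u,v fixed per line; w,z runs 00..11 left to right):
  rows 0-3 [u,v=00]: 1101  = hex D
  rows 4-7 [u,v=01]: 1000  = hex 8
  rows 8-11 [u,v=10]: 0000  = hex 0
  rows 12-15 [u,v=11]: 0000  = hex 0
Counterexample vector (row 0 .. row 15) = 1101100000000000
Output column grouped in 4s = 1101 1000 0000 0000 = 0xD800
Convert to decimal digit by digit (value = value*16 + digit):
  D -> 13
  13*16 + 8 = 216
  216*16 + 0 = 3456
  3456*16 + 0 = 55296
Decimal = 55296

55296


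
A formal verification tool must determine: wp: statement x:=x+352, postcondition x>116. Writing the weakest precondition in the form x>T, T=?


Formula: wp(x:=E, P) = P[E/x] (substitute E for x in postcondition)
Step 1: Postcondition: x>116
Step 2: Substitute x+352 for x: x+352>116
Step 3: Solve for x: x > 116-352 = -236

-236


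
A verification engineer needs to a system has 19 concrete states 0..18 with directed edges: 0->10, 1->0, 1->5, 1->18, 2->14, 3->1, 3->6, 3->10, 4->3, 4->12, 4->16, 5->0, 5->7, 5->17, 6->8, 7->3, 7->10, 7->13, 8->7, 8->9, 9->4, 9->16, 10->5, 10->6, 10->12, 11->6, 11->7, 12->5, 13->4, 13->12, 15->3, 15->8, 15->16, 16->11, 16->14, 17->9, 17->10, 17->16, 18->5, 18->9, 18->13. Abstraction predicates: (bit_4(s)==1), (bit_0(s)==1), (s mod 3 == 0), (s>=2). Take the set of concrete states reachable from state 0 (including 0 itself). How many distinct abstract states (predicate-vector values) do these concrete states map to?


BFS from 0:
Concrete reachable: {0, 1, 3, 4, 5, 6, 7, 8, 9, 10, 11, 12, 13, 14, 16, 17, 18}
Abstract via predicates (bit_4(s)==1), (bit_0(s)==1), (s mod 3 == 0), (s>=2):
  (0,0,0,1) <- {4, 8, 10, 14}
  (0,0,1,0) <- {0}
  (0,0,1,1) <- {6, 12}
  (0,1,0,0) <- {1}
  (0,1,0,1) <- {5, 7, 11, 13}
  (0,1,1,1) <- {3, 9}
  (1,0,0,1) <- {16}
  (1,0,1,1) <- {18}
  (1,1,0,1) <- {17}
Distinct abstract states = 9

9


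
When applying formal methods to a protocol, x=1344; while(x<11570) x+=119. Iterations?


Step 1: x goes from 1344 toward 11570 by 119; the body runs while x<11570, so iterations = ceil((bound-start)/step)
Step 2: Distance=10226
Step 3: ceil(10226/119)=86

86


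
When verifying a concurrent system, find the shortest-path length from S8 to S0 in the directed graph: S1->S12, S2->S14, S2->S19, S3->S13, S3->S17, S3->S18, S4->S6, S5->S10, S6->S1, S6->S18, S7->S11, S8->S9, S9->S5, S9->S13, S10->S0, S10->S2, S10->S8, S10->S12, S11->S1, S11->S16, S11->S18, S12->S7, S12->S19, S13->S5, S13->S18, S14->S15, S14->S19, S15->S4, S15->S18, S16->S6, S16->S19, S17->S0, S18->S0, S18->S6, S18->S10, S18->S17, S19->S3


BFS layer-by-layer from S8:
  dist 0: {S8}
  dist 1: {S9}
  dist 2: {S5, S13}
  dist 3: {S10, S18}
  dist 4: {S0, S2, S6, S12, S17}
  -> S0 reached at distance 4
Shortest path length = 4

4


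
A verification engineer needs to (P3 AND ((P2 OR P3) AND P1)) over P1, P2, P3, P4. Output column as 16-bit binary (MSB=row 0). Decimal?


Formula: (P3 AND ((P2 OR P3) AND P1)) over P1, P2, P3, P4 (16 rows)
Evaluate each row (bits = P1,P2,P3,P4, MSB first):
  row 0 [0000]: (0 AND ((0 OR 0) AND 0)) -> 0
  row 1 [0001]: (0 AND ((0 OR 0) AND 0)) -> 0
  row 2 [0010]: (1 AND ((0 OR 1) AND 0)) -> 0
  row 3 [0011]: (1 AND ((0 OR 1) AND 0)) -> 0
  row 4 [0100]: (0 AND ((1 OR 0) AND 0)) -> 0
  row 5 [0101]: (0 AND ((1 OR 0) AND 0)) -> 0
  row 6 [0110]: (1 AND ((1 OR 1) AND 0)) -> 0
  row 7 [0111]: (1 AND ((1 OR 1) AND 0)) -> 0
  row 8 [1000]: (0 AND ((0 OR 0) AND 1)) -> 0
  row 9 [1001]: (0 AND ((0 OR 0) AND 1)) -> 0
  row 10 [1010]: (1 AND ((0 OR 1) AND 1)) -> 1
  row 11 [1011]: (1 AND ((0 OR 1) AND 1)) -> 1
  row 12 [1100]: (0 AND ((1 OR 0) AND 1)) -> 0
  row 13 [1101]: (0 AND ((1 OR 0) AND 1)) -> 0
  row 14 [1110]: (1 AND ((1 OR 1) AND 1)) -> 1
  row 15 [1111]: (1 AND ((1 OR 1) AND 1)) -> 1
Full result column, 4 rows per line (P1,P2 fixed per line; P3,P4 runs 00..11 left to right):
  rows 0-3 [P1,P2=00]: 0000  = hex 0
  rows 4-7 [P1,P2=01]: 0000  = hex 0
  rows 8-11 [P1,P2=10]: 0011  = hex 3
  rows 12-15 [P1,P2=11]: 0011  = hex 3
Output column (row 0 .. row 15) = 0000000000110011
Output column grouped in 4s = 0000 0000 0011 0011 = 0x0033
Convert to decimal digit by digit (value = value*16 + digit):
  0 -> 0
  0*16 + 0 = 0
  0*16 + 3 = 3
  3*16 + 3 = 51
Decimal = 51

51


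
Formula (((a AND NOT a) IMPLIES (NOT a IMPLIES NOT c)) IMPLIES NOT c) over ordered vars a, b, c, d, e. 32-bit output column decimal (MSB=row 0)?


Formula: (((a AND NOT a) IMPLIES (NOT a IMPLIES NOT c)) IMPLIES NOT c) over a, b, c, d, e (32 rows)
Evaluate each row (bits = a,b,c,d,e, MSB first):
  row 0 [00000]: (((0 AND NOT 0) IMPLIES (NOT 0 IMPLIES NOT 0)) IMPLIES NOT 0) -> 1
  row 1 [00001]: (((0 AND NOT 0) IMPLIES (NOT 0 IMPLIES NOT 0)) IMPLIES NOT 0) -> 1
  row 2 [00010]: (((0 AND NOT 0) IMPLIES (NOT 0 IMPLIES NOT 0)) IMPLIES NOT 0) -> 1
  row 3 [00011]: (((0 AND NOT 0) IMPLIES (NOT 0 IMPLIES NOT 0)) IMPLIES NOT 0) -> 1
  row 4 [00100]: (((0 AND NOT 0) IMPLIES (NOT 0 IMPLIES NOT 1)) IMPLIES NOT 1) -> 0
  row 5 [00101]: (((0 AND NOT 0) IMPLIES (NOT 0 IMPLIES NOT 1)) IMPLIES NOT 1) -> 0
  row 6 [00110]: (((0 AND NOT 0) IMPLIES (NOT 0 IMPLIES NOT 1)) IMPLIES NOT 1) -> 0
  row 7 [00111]: (((0 AND NOT 0) IMPLIES (NOT 0 IMPLIES NOT 1)) IMPLIES NOT 1) -> 0
  row 8 [01000]: (((0 AND NOT 0) IMPLIES (NOT 0 IMPLIES NOT 0)) IMPLIES NOT 0) -> 1
  row 9 [01001]: (((0 AND NOT 0) IMPLIES (NOT 0 IMPLIES NOT 0)) IMPLIES NOT 0) -> 1
  row 10 [01010]: (((0 AND NOT 0) IMPLIES (NOT 0 IMPLIES NOT 0)) IMPLIES NOT 0) -> 1
  row 11 [01011]: (((0 AND NOT 0) IMPLIES (NOT 0 IMPLIES NOT 0)) IMPLIES NOT 0) -> 1
  row 12 [01100]: (((0 AND NOT 0) IMPLIES (NOT 0 IMPLIES NOT 1)) IMPLIES NOT 1) -> 0
  row 13 [01101]: (((0 AND NOT 0) IMPLIES (NOT 0 IMPLIES NOT 1)) IMPLIES NOT 1) -> 0
  row 14 [01110]: (((0 AND NOT 0) IMPLIES (NOT 0 IMPLIES NOT 1)) IMPLIES NOT 1) -> 0
  row 15 [01111]: (((0 AND NOT 0) IMPLIES (NOT 0 IMPLIES NOT 1)) IMPLIES NOT 1) -> 0
  row 16 [10000]: (((1 AND NOT 1) IMPLIES (NOT 1 IMPLIES NOT 0)) IMPLIES NOT 0) -> 1
  row 17 [10001]: (((1 AND NOT 1) IMPLIES (NOT 1 IMPLIES NOT 0)) IMPLIES NOT 0) -> 1
  row 18 [10010]: (((1 AND NOT 1) IMPLIES (NOT 1 IMPLIES NOT 0)) IMPLIES NOT 0) -> 1
  row 19 [10011]: (((1 AND NOT 1) IMPLIES (NOT 1 IMPLIES NOT 0)) IMPLIES NOT 0) -> 1
  row 20 [10100]: (((1 AND NOT 1) IMPLIES (NOT 1 IMPLIES NOT 1)) IMPLIES NOT 1) -> 0
  row 21 [10101]: (((1 AND NOT 1) IMPLIES (NOT 1 IMPLIES NOT 1)) IMPLIES NOT 1) -> 0
  row 22 [10110]: (((1 AND NOT 1) IMPLIES (NOT 1 IMPLIES NOT 1)) IMPLIES NOT 1) -> 0
  row 23 [10111]: (((1 AND NOT 1) IMPLIES (NOT 1 IMPLIES NOT 1)) IMPLIES NOT 1) -> 0
  row 24 [11000]: (((1 AND NOT 1) IMPLIES (NOT 1 IMPLIES NOT 0)) IMPLIES NOT 0) -> 1
  row 25 [11001]: (((1 AND NOT 1) IMPLIES (NOT 1 IMPLIES NOT 0)) IMPLIES NOT 0) -> 1
  row 26 [11010]: (((1 AND NOT 1) IMPLIES (NOT 1 IMPLIES NOT 0)) IMPLIES NOT 0) -> 1
  row 27 [11011]: (((1 AND NOT 1) IMPLIES (NOT 1 IMPLIES NOT 0)) IMPLIES NOT 0) -> 1
  row 28 [11100]: (((1 AND NOT 1) IMPLIES (NOT 1 IMPLIES NOT 1)) IMPLIES NOT 1) -> 0
  row 29 [11101]: (((1 AND NOT 1) IMPLIES (NOT 1 IMPLIES NOT 1)) IMPLIES NOT 1) -> 0
  row 30 [11110]: (((1 AND NOT 1) IMPLIES (NOT 1 IMPLIES NOT 1)) IMPLIES NOT 1) -> 0
  row 31 [11111]: (((1 AND NOT 1) IMPLIES (NOT 1 IMPLIES NOT 1)) IMPLIES NOT 1) -> 0
Full result column, 4 rows per line (a,b,c fixed per line; d,e runs 00..11 left to right):
  rows 0-3 [a,b,c=000]: 1111  = hex F
  rows 4-7 [a,b,c=001]: 0000  = hex 0
  rows 8-11 [a,b,c=010]: 1111  = hex F
  rows 12-15 [a,b,c=011]: 0000  = hex 0
  rows 16-19 [a,b,c=100]: 1111  = hex F
  rows 20-23 [a,b,c=101]: 0000  = hex 0
  rows 24-27 [a,b,c=110]: 1111  = hex F
  rows 28-31 [a,b,c=111]: 0000  = hex 0
Output column (row 0 .. row 31) = 11110000111100001111000011110000
Output column grouped in 4s = 1111 0000 1111 0000 1111 0000 1111 0000 = 0xF0F0F0F0
Convert to decimal digit by digit (value = value*16 + digit):
  F -> 15
  15*16 + 0 = 240
  240*16 + 15 (F) = 3855
  3855*16 + 0 = 61680
  61680*16 + 15 (F) = 986895
  986895*16 + 0 = 15790320
  15790320*16 + 15 (F) = 252645135
  252645135*16 + 0 = 4042322160
Decimal = 4042322160

4042322160


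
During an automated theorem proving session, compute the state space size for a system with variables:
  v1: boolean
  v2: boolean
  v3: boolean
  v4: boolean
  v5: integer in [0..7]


State space = product of domain sizes of all variables.
Domain sizes:
  v1 (boolean): 2
  v2 (boolean): 2
  v3 (boolean): 2
  v4 (boolean): 2
  v5 (integer in [0..7]): 8
Product = 2 * 2 * 2 * 2 * 8 = 128

128


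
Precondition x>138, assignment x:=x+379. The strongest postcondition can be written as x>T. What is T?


Formula: sp(P, x:=E) = exists old_x. (x = E[old_x/x]) AND P[old_x/x] (old_x is the value of x before the assignment; eliminate old_x by solving x = E[old_x/x] for old_x)
Step 1: Precondition P: x>138, i.e. old_x > 138
Step 2: Assignment gives x = old_x + 379, so old_x = x - 379
Step 3: Substitute into P: x - 379 > 138
Step 4: Simplify: x > 138+379 = 517

517


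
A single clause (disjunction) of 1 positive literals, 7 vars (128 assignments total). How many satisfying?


Step 1: Total=2^7=128
Step 2: Unsat when all 1 false: 2^6=64
Step 3: Sat=128-64=64

64


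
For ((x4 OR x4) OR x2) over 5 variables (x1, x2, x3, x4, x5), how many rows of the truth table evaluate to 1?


Formula: ((x4 OR x4) OR x2) over 5 vars (32 rows)
Evaluate each row (x1, x2, x3, x4, x5 as bits, MSB first):
  row 0 [00000]: ((0 OR 0) OR 0) -> 0
  row 1 [00001]: ((0 OR 0) OR 0) -> 0
  row 2 [00010]: ((1 OR 1) OR 0) -> 1
  row 3 [00011]: ((1 OR 1) OR 0) -> 1
  row 4 [00100]: ((0 OR 0) OR 0) -> 0
  row 5 [00101]: ((0 OR 0) OR 0) -> 0
  row 6 [00110]: ((1 OR 1) OR 0) -> 1
  row 7 [00111]: ((1 OR 1) OR 0) -> 1
  row 8 [01000]: ((0 OR 0) OR 1) -> 1
  row 9 [01001]: ((0 OR 0) OR 1) -> 1
  row 10 [01010]: ((1 OR 1) OR 1) -> 1
  row 11 [01011]: ((1 OR 1) OR 1) -> 1
  row 12 [01100]: ((0 OR 0) OR 1) -> 1
  row 13 [01101]: ((0 OR 0) OR 1) -> 1
  row 14 [01110]: ((1 OR 1) OR 1) -> 1
  row 15 [01111]: ((1 OR 1) OR 1) -> 1
  row 16 [10000]: ((0 OR 0) OR 0) -> 0
  row 17 [10001]: ((0 OR 0) OR 0) -> 0
  row 18 [10010]: ((1 OR 1) OR 0) -> 1
  row 19 [10011]: ((1 OR 1) OR 0) -> 1
  row 20 [10100]: ((0 OR 0) OR 0) -> 0
  row 21 [10101]: ((0 OR 0) OR 0) -> 0
  row 22 [10110]: ((1 OR 1) OR 0) -> 1
  row 23 [10111]: ((1 OR 1) OR 0) -> 1
  row 24 [11000]: ((0 OR 0) OR 1) -> 1
  row 25 [11001]: ((0 OR 0) OR 1) -> 1
  row 26 [11010]: ((1 OR 1) OR 1) -> 1
  row 27 [11011]: ((1 OR 1) OR 1) -> 1
  row 28 [11100]: ((0 OR 0) OR 1) -> 1
  row 29 [11101]: ((0 OR 0) OR 1) -> 1
  row 30 [11110]: ((1 OR 1) OR 1) -> 1
  row 31 [11111]: ((1 OR 1) OR 1) -> 1
Full result column, 8 rows per line (x1,x2 fixed per line; x3,x4,x5 runs 000..111 left to right):
  rows 0-7 [x1,x2=00]: 00110011  (ones: 4)
  rows 8-15 [x1,x2=01]: 11111111  (ones: 8)
  rows 16-23 [x1,x2=10]: 00110011  (ones: 4)
  rows 24-31 [x1,x2=11]: 11111111  (ones: 8)
Count of 1-rows = 4+8+4+8 = 24

24


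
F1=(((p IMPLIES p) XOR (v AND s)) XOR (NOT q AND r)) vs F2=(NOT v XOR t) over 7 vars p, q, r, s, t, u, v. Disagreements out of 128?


F1 = (((p IMPLIES p) XOR (v AND s)) XOR (NOT q AND r))
F2 = (NOT v XOR t)
Evaluate both on each of 128 rows (bits = p,q,r,s,t,u,v):
  row 0 [0000000]: F1=1 F2=1 -> 0
  row 1 [0000001]: F1=1 F2=0 (differ) -> 1
  row 2 [0000010]: F1=1 F2=1 -> 0
  row 3 [0000011]: F1=1 F2=0 (differ) -> 1
  row 4 [0000100]: F1=1 F2=0 (differ) -> 1
  (every remaining row is evaluated the same way; all 128 results are listed next)
Full result column, 8 rows per line (p,q,r,s fixed per line; t,u,v runs 000..111 left to right):
  rows 0-7 [p,q,r,s=0000]: 01011010  (ones: 4)
  rows 8-15 [p,q,r,s=0001]: 00001111  (ones: 4)
  rows 16-23 [p,q,r,s=0010]: 10100101  (ones: 4)
  rows 24-31 [p,q,r,s=0011]: 11110000  (ones: 4)
  rows 32-39 [p,q,r,s=0100]: 01011010  (ones: 4)
  rows 40-47 [p,q,r,s=0101]: 00001111  (ones: 4)
  rows 48-55 [p,q,r,s=0110]: 01011010  (ones: 4)
  rows 56-63 [p,q,r,s=0111]: 00001111  (ones: 4)
  rows 64-71 [p,q,r,s=1000]: 01011010  (ones: 4)
  rows 72-79 [p,q,r,s=1001]: 00001111  (ones: 4)
  rows 80-87 [p,q,r,s=1010]: 10100101  (ones: 4)
  rows 88-95 [p,q,r,s=1011]: 11110000  (ones: 4)
  rows 96-103 [p,q,r,s=1100]: 01011010  (ones: 4)
  rows 104-111 [p,q,r,s=1101]: 00001111  (ones: 4)
  rows 112-119 [p,q,r,s=1110]: 01011010  (ones: 4)
  rows 120-127 [p,q,r,s=1111]: 00001111  (ones: 4)
Disagreements = 4+4+4+4+4+4+4+4+4+4+4+4+4+4+4+4 = 64

64


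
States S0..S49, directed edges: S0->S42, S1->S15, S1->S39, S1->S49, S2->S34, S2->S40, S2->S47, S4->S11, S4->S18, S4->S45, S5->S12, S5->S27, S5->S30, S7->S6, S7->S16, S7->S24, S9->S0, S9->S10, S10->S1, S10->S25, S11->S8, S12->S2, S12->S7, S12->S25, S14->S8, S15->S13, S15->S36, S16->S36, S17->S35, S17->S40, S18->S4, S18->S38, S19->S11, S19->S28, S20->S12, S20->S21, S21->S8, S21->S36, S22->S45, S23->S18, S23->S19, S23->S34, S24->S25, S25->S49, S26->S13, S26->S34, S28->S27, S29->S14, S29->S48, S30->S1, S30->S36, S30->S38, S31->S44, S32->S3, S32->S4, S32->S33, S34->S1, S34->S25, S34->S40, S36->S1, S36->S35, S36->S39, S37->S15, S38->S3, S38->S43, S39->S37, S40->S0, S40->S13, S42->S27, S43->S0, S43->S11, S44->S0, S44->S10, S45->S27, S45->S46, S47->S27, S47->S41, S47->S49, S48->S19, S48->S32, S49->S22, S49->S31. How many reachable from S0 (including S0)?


BFS from S0:
  layer 0: {S0}
  layer 1: {S42}
  layer 2: {S27}
Reachable set: {S0, S27, S42}
Count = 3

3


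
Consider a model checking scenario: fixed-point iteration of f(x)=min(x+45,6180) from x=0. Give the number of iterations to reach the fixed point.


Step 1: x=0, cap=6180, increment=45
Step 2: x grows by 45 each step until capped at 6180; fixed point is x=6180
Step 3: iterations = ceil(6180/45) = 138

138


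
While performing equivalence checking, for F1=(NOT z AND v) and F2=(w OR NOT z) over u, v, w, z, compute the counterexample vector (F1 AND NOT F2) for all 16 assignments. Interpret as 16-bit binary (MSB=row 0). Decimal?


F1 = (NOT z AND v)
F2 = (w OR NOT z)
Counterexample to F1=>F2 is where F1=1 and F2=0.
Evaluate each row (bits = u,v,w,z, MSB first):
  row 0 [0000]: F1=0 F2=1 -> F1&~F2 -> 0
  row 1 [0001]: F1=0 F2=0 -> F1&~F2 -> 0
  row 2 [0010]: F1=0 F2=1 -> F1&~F2 -> 0
  row 3 [0011]: F1=0 F2=1 -> F1&~F2 -> 0
  row 4 [0100]: F1=1 F2=1 -> F1&~F2 -> 0
  row 5 [0101]: F1=0 F2=0 -> F1&~F2 -> 0
  row 6 [0110]: F1=1 F2=1 -> F1&~F2 -> 0
  row 7 [0111]: F1=0 F2=1 -> F1&~F2 -> 0
  row 8 [1000]: F1=0 F2=1 -> F1&~F2 -> 0
  row 9 [1001]: F1=0 F2=0 -> F1&~F2 -> 0
  row 10 [1010]: F1=0 F2=1 -> F1&~F2 -> 0
  row 11 [1011]: F1=0 F2=1 -> F1&~F2 -> 0
  row 12 [1100]: F1=1 F2=1 -> F1&~F2 -> 0
  row 13 [1101]: F1=0 F2=0 -> F1&~F2 -> 0
  row 14 [1110]: F1=1 F2=1 -> F1&~F2 -> 0
  row 15 [1111]: F1=0 F2=1 -> F1&~F2 -> 0
Full result column, 4 rows per line (u,v fixed per line; w,z runs 00..11 left to right):
  rows 0-3 [u,v=00]: 0000  = hex 0
  rows 4-7 [u,v=01]: 0000  = hex 0
  rows 8-11 [u,v=10]: 0000  = hex 0
  rows 12-15 [u,v=11]: 0000  = hex 0
Counterexample vector (row 0 .. row 15) = 0000000000000000
Output column grouped in 4s = 0000 0000 0000 0000 = 0x0000
Convert to decimal digit by digit (value = value*16 + digit):
  0 -> 0
  0*16 + 0 = 0
  0*16 + 0 = 0
  0*16 + 0 = 0
Decimal = 0

0


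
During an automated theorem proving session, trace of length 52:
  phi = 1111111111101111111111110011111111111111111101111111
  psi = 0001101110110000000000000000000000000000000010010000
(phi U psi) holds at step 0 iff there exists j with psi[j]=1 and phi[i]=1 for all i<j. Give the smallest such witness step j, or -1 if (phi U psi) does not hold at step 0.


(phi U psi) at 0: need smallest j with psi[j]=1 and phi[i]=1 for all i in [0,j).
Scan from step 0:
  step 0: phi=1, psi=0 -> continue
  step 1: phi=1, psi=0 -> continue
  step 2: phi=1, psi=0 -> continue
  step 3: psi=1 and phi held for [0,3) -> witness found
Witness step = 3

3


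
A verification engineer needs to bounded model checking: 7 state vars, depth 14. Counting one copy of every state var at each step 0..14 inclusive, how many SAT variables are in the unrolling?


BMC unrolls to depth k, creating one copy of each state var for steps 0..k.
Step count = 14 + 1 = 15 (steps 0 through 14)
Vars per step = 7
Total = 7 * 15 = 105

105


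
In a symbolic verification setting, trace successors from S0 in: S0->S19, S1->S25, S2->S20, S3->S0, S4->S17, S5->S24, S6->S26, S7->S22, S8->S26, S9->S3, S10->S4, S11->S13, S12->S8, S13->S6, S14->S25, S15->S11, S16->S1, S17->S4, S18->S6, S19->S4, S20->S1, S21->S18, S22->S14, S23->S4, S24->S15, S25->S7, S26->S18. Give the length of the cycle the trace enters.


Trace from S0 until a state repeats:
  S0 -> S19 -> S4 -> S17 -> S4
S4 first seen at step 2, revisited at step 4.
Cycle length = 4 - 2 = 2

2


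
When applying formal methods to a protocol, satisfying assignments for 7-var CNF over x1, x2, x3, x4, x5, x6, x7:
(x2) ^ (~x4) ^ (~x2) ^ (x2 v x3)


CNF with 4 clauses over 7 vars (128 assignments).
An assignment satisfies CNF iff every clause has >=1 true literal.
Check each row (bits = x1,x2,x3,x4,x5,x6,x7; clause T/F shown):
  row 0 [0000000]: clauses=FTTF -> 0
  row 1 [0000001]: clauses=FTTF -> 0
  row 2 [0000010]: clauses=FTTF -> 0
  row 3 [0000011]: clauses=FTTF -> 0
  row 4 [0000100]: clauses=FTTF -> 0
  (every remaining row is evaluated the same way; all 128 results are listed next)
Full result column, 8 rows per line (x1,x2,x3,x4 fixed per line; x5,x6,x7 runs 000..111 left to right):
  rows 0-7 [x1,x2,x3,x4=0000]: 00000000  (ones: 0)
  rows 8-15 [x1,x2,x3,x4=0001]: 00000000  (ones: 0)
  rows 16-23 [x1,x2,x3,x4=0010]: 00000000  (ones: 0)
  rows 24-31 [x1,x2,x3,x4=0011]: 00000000  (ones: 0)
  rows 32-39 [x1,x2,x3,x4=0100]: 00000000  (ones: 0)
  rows 40-47 [x1,x2,x3,x4=0101]: 00000000  (ones: 0)
  rows 48-55 [x1,x2,x3,x4=0110]: 00000000  (ones: 0)
  rows 56-63 [x1,x2,x3,x4=0111]: 00000000  (ones: 0)
  rows 64-71 [x1,x2,x3,x4=1000]: 00000000  (ones: 0)
  rows 72-79 [x1,x2,x3,x4=1001]: 00000000  (ones: 0)
  rows 80-87 [x1,x2,x3,x4=1010]: 00000000  (ones: 0)
  rows 88-95 [x1,x2,x3,x4=1011]: 00000000  (ones: 0)
  rows 96-103 [x1,x2,x3,x4=1100]: 00000000  (ones: 0)
  rows 104-111 [x1,x2,x3,x4=1101]: 00000000  (ones: 0)
  rows 112-119 [x1,x2,x3,x4=1110]: 00000000  (ones: 0)
  rows 120-127 [x1,x2,x3,x4=1111]: 00000000  (ones: 0)
Satisfying assignments = 0+0+0+0+0+0+0+0+0+0+0+0+0+0+0+0 = 0

0


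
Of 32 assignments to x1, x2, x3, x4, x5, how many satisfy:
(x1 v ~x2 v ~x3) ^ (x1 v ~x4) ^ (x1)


CNF with 3 clauses over 5 vars (32 assignments).
An assignment satisfies CNF iff every clause has >=1 true literal.
Check each row (bits = x1,x2,x3,x4,x5; clause T/F shown):
  row 0 [00000]: clauses=TTF -> 0
  row 1 [00001]: clauses=TTF -> 0
  row 2 [00010]: clauses=TFF -> 0
  row 3 [00011]: clauses=TFF -> 0
  row 4 [00100]: clauses=TTF -> 0
  row 5 [00101]: clauses=TTF -> 0
  row 6 [00110]: clauses=TFF -> 0
  row 7 [00111]: clauses=TFF -> 0
  row 8 [01000]: clauses=TTF -> 0
  row 9 [01001]: clauses=TTF -> 0
  row 10 [01010]: clauses=TFF -> 0
  row 11 [01011]: clauses=TFF -> 0
  row 12 [01100]: clauses=FTF -> 0
  row 13 [01101]: clauses=FTF -> 0
  row 14 [01110]: clauses=FFF -> 0
  row 15 [01111]: clauses=FFF -> 0
  row 16 [10000]: clauses=TTT -> 1
  row 17 [10001]: clauses=TTT -> 1
  row 18 [10010]: clauses=TTT -> 1
  row 19 [10011]: clauses=TTT -> 1
  row 20 [10100]: clauses=TTT -> 1
  row 21 [10101]: clauses=TTT -> 1
  row 22 [10110]: clauses=TTT -> 1
  row 23 [10111]: clauses=TTT -> 1
  row 24 [11000]: clauses=TTT -> 1
  row 25 [11001]: clauses=TTT -> 1
  row 26 [11010]: clauses=TTT -> 1
  row 27 [11011]: clauses=TTT -> 1
  row 28 [11100]: clauses=TTT -> 1
  row 29 [11101]: clauses=TTT -> 1
  row 30 [11110]: clauses=TTT -> 1
  row 31 [11111]: clauses=TTT -> 1
Full result column, 8 rows per line (x1,x2 fixed per line; x3,x4,x5 runs 000..111 left to right):
  rows 0-7 [x1,x2=00]: 00000000  (ones: 0)
  rows 8-15 [x1,x2=01]: 00000000  (ones: 0)
  rows 16-23 [x1,x2=10]: 11111111  (ones: 8)
  rows 24-31 [x1,x2=11]: 11111111  (ones: 8)
Satisfying assignments = 0+0+8+8 = 16

16


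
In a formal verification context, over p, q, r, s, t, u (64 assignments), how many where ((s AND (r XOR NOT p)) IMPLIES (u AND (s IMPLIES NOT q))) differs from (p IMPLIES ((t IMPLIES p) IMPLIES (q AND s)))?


F1 = ((s AND (r XOR NOT p)) IMPLIES (u AND (s IMPLIES NOT q)))
F2 = (p IMPLIES ((t IMPLIES p) IMPLIES (q AND s)))
Evaluate both on each of 64 rows (bits = p,q,r,s,t,u):
  row 0 [000000]: F1=1 F2=1 -> 0
  row 1 [000001]: F1=1 F2=1 -> 0
  row 2 [000010]: F1=1 F2=1 -> 0
  row 3 [000011]: F1=1 F2=1 -> 0
  row 4 [000100]: F1=0 F2=1 (differ) -> 1
  (every remaining row is evaluated the same way; all 64 results are listed next)
Full result column, 8 rows per line (p,q,r fixed per line; s,t,u runs 000..111 left to right):
  rows 0-7 [p,q,r=000]: 00001010  (ones: 2)
  rows 8-15 [p,q,r=001]: 00000000  (ones: 0)
  rows 16-23 [p,q,r=010]: 00001111  (ones: 4)
  rows 24-31 [p,q,r=011]: 00000000  (ones: 0)
  rows 32-39 [p,q,r=100]: 11111111  (ones: 8)
  rows 40-47 [p,q,r=101]: 11110101  (ones: 6)
  rows 48-55 [p,q,r=110]: 11110000  (ones: 4)
  rows 56-63 [p,q,r=111]: 11111111  (ones: 8)
Disagreements = 2+0+4+0+8+6+4+8 = 32

32


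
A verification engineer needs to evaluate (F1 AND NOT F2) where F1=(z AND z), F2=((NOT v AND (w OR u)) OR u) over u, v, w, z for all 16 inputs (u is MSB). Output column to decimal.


F1 = (z AND z)
F2 = ((NOT v AND (w OR u)) OR u)
Counterexample to F1=>F2 is where F1=1 and F2=0.
Evaluate each row (bits = u,v,w,z, MSB first):
  row 0 [0000]: F1=0 F2=0 -> F1&~F2 -> 0
  row 1 [0001]: F1=1 F2=0 -> F1&~F2 -> 1
  row 2 [0010]: F1=0 F2=1 -> F1&~F2 -> 0
  row 3 [0011]: F1=1 F2=1 -> F1&~F2 -> 0
  row 4 [0100]: F1=0 F2=0 -> F1&~F2 -> 0
  row 5 [0101]: F1=1 F2=0 -> F1&~F2 -> 1
  row 6 [0110]: F1=0 F2=0 -> F1&~F2 -> 0
  row 7 [0111]: F1=1 F2=0 -> F1&~F2 -> 1
  row 8 [1000]: F1=0 F2=1 -> F1&~F2 -> 0
  row 9 [1001]: F1=1 F2=1 -> F1&~F2 -> 0
  row 10 [1010]: F1=0 F2=1 -> F1&~F2 -> 0
  row 11 [1011]: F1=1 F2=1 -> F1&~F2 -> 0
  row 12 [1100]: F1=0 F2=1 -> F1&~F2 -> 0
  row 13 [1101]: F1=1 F2=1 -> F1&~F2 -> 0
  row 14 [1110]: F1=0 F2=1 -> F1&~F2 -> 0
  row 15 [1111]: F1=1 F2=1 -> F1&~F2 -> 0
Full result column, 4 rows per line (u,v fixed per line; w,z runs 00..11 left to right):
  rows 0-3 [u,v=00]: 0100  = hex 4
  rows 4-7 [u,v=01]: 0101  = hex 5
  rows 8-11 [u,v=10]: 0000  = hex 0
  rows 12-15 [u,v=11]: 0000  = hex 0
Counterexample vector (row 0 .. row 15) = 0100010100000000
Output column grouped in 4s = 0100 0101 0000 0000 = 0x4500
Convert to decimal digit by digit (value = value*16 + digit):
  4 -> 4
  4*16 + 5 = 69
  69*16 + 0 = 1104
  1104*16 + 0 = 17664
Decimal = 17664

17664
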